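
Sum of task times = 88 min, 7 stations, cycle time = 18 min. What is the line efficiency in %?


Formula: Efficiency = Sum of Task Times / (N_stations * CT) * 100
Total station capacity = 7 stations * 18 min = 126 min
Efficiency = 88 / 126 * 100 = 69.8%

69.8%


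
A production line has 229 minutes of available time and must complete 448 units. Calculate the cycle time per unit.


Formula: CT = Available Time / Number of Units
CT = 229 min / 448 units
CT = 0.51 min/unit

0.51 min/unit


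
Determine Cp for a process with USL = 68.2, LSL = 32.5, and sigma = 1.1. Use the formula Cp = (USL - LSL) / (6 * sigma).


Cp = (68.2 - 32.5) / (6 * 1.1)

5.41


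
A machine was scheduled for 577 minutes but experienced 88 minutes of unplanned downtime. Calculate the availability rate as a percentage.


Formula: Availability = (Planned Time - Downtime) / Planned Time * 100
Uptime = 577 - 88 = 489 min
Availability = 489 / 577 * 100 = 84.7%

84.7%


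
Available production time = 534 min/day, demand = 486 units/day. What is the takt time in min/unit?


Formula: Takt Time = Available Production Time / Customer Demand
Takt = 534 min/day / 486 units/day
Takt = 1.1 min/unit

1.1 min/unit


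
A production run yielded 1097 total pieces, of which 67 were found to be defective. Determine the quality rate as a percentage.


Formula: Quality Rate = Good Pieces / Total Pieces * 100
Good pieces = 1097 - 67 = 1030
QR = 1030 / 1097 * 100 = 93.9%

93.9%


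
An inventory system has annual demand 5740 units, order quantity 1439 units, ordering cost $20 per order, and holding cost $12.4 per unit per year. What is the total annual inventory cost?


TC = 5740/1439 * 20 + 1439/2 * 12.4

$9001.58


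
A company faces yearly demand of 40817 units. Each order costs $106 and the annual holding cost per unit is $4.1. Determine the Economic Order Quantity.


Formula: EOQ = sqrt(2 * D * S / H)
Numerator: 2 * 40817 * 106 = 8653204
2DS/H = 8653204 / 4.1 = 2110537.6
EOQ = sqrt(2110537.6) = 1452.8 units

1452.8 units


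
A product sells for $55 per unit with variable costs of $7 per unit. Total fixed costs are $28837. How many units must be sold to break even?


Formula: BEQ = Fixed Costs / (Price - Variable Cost)
Contribution margin = $55 - $7 = $48/unit
BEQ = ceil($28837 / $48/unit) = ceil(600.77) = 601 units

601 units


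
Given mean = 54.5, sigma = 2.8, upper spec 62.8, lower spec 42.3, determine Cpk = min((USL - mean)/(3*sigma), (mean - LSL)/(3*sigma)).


Cpu = (62.8 - 54.5) / (3 * 2.8) = 0.99
Cpl = (54.5 - 42.3) / (3 * 2.8) = 1.45
Cpk = min(0.99, 1.45) = 0.99

0.99


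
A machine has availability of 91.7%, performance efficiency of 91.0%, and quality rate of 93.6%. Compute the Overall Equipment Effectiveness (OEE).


Formula: OEE = Availability * Performance * Quality / 10000
A * P = 91.7% * 91.0% / 100 = 83.45%
OEE = 83.45% * 93.6% / 100 = 78.1%

78.1%


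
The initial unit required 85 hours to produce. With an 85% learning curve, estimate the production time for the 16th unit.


Formula: T_n = T_1 * (learning_rate)^(log2(n)) where learning_rate = rate/100
Doublings = log2(16) = 4
T_n = 85 * 0.85^4
T_n = 85 * 0.522 = 44.4 hours

44.4 hours


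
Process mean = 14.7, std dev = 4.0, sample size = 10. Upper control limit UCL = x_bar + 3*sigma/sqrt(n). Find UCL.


UCL = 14.7 + 3 * 4.0 / sqrt(10)

18.49


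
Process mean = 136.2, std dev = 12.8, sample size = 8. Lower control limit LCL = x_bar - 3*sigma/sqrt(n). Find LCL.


LCL = 136.2 - 3 * 12.8 / sqrt(8)

122.62


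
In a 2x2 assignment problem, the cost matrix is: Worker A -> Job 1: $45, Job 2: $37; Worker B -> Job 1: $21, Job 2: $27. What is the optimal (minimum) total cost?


Option 1: A->1 + B->2 = $45 + $27 = $72
Option 2: A->2 + B->1 = $37 + $21 = $58
Min cost = min($72, $58) = $58

$58


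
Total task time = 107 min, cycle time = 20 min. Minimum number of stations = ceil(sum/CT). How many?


Formula: N_min = ceil(Sum of Task Times / Cycle Time)
N_min = ceil(107 min / 20 min) = ceil(5.35)
N_min = 6 stations

6


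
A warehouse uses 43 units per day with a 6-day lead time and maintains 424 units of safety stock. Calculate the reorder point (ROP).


Formula: ROP = (Daily Demand * Lead Time) + Safety Stock
Demand during lead time = 43 * 6 = 258 units
ROP = 258 + 424 = 682 units

682 units


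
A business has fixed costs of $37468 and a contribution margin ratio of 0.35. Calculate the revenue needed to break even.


Formula: BER = Fixed Costs / Contribution Margin Ratio
BER = $37468 / 0.35
BER = $107051.43 (to the nearest cent)

$107051.43


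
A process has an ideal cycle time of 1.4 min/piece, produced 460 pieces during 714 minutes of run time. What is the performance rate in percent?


Formula: Performance = (Ideal CT * Total Count) / Run Time * 100
Ideal output time = 1.4 * 460 = 644.0 min
Performance = 644.0 / 714 * 100 = 90.2%

90.2%


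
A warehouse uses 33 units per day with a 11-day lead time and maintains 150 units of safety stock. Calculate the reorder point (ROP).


Formula: ROP = (Daily Demand * Lead Time) + Safety Stock
Demand during lead time = 33 * 11 = 363 units
ROP = 363 + 150 = 513 units

513 units


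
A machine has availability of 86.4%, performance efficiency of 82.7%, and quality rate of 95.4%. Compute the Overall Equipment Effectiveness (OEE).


Formula: OEE = Availability * Performance * Quality / 10000
A * P = 86.4% * 82.7% / 100 = 71.45%
OEE = 71.45% * 95.4% / 100 = 68.2%

68.2%


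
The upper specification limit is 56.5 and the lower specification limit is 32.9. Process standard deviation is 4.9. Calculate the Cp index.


Cp = (56.5 - 32.9) / (6 * 4.9)

0.8


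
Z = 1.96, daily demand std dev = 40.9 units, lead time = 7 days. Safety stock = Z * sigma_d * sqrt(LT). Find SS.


Formula: SS = z * sigma_d * sqrt(LT)
sqrt(LT) = sqrt(7) = 2.6458
SS = 1.96 * 40.9 * 2.6458
SS = 212.1 units

212.1 units


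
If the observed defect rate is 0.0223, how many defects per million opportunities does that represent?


DPMO = defect_rate * 1000000 = 0.0223 * 1000000

22300


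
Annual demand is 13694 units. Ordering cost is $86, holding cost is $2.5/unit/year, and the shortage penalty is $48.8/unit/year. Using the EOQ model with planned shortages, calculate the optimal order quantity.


Formula: EOQ* = sqrt(2DS/H) * sqrt((H+P)/P)
Base EOQ = sqrt(2*13694*86/2.5) = 970.64 units
Correction = sqrt((2.5+48.8)/48.8) = 1.02529
EOQ* = 970.64 * 1.02529 = 995.2 units

995.2 units


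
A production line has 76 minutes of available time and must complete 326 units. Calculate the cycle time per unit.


Formula: CT = Available Time / Number of Units
CT = 76 min / 326 units
CT = 0.23 min/unit

0.23 min/unit


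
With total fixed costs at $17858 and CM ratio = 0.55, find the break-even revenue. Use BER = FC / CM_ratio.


Formula: BER = Fixed Costs / Contribution Margin Ratio
BER = $17858 / 0.55
BER = $32469.09 (to the nearest cent)

$32469.09


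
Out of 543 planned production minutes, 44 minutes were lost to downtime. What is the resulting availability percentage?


Formula: Availability = (Planned Time - Downtime) / Planned Time * 100
Uptime = 543 - 44 = 499 min
Availability = 499 / 543 * 100 = 91.9%

91.9%


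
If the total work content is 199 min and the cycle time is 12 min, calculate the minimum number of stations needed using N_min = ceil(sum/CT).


Formula: N_min = ceil(Sum of Task Times / Cycle Time)
N_min = ceil(199 min / 12 min) = ceil(16.5833)
N_min = 17 stations

17


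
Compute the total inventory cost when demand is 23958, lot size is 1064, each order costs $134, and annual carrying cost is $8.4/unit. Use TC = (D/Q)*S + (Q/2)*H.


TC = 23958/1064 * 134 + 1064/2 * 8.4

$7486.07


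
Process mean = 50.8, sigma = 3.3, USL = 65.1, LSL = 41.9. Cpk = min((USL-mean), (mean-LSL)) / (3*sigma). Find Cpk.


Cpu = (65.1 - 50.8) / (3 * 3.3) = 1.44
Cpl = (50.8 - 41.9) / (3 * 3.3) = 0.9
Cpk = min(1.44, 0.9) = 0.9

0.9


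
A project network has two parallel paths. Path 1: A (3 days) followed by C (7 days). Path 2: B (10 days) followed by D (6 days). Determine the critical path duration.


Path 1 = 3 + 7 = 10 days
Path 2 = 10 + 6 = 16 days
Duration = max(10, 16) = 16 days

16 days


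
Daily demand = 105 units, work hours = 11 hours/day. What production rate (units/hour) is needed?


Formula: Production Rate = Daily Demand / Available Hours
Rate = 105 units/day / 11 hours/day
Rate = 9.5 units/hour

9.5 units/hour


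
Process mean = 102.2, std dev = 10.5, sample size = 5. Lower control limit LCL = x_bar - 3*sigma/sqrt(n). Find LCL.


LCL = 102.2 - 3 * 10.5 / sqrt(5)

88.11


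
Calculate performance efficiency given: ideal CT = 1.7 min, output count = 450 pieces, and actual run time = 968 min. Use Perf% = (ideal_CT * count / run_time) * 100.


Formula: Performance = (Ideal CT * Total Count) / Run Time * 100
Ideal output time = 1.7 * 450 = 765.0 min
Performance = 765.0 / 968 * 100 = 79.0%

79.0%


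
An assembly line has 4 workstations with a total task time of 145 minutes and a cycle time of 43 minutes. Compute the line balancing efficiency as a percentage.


Formula: Efficiency = Sum of Task Times / (N_stations * CT) * 100
Total station capacity = 4 stations * 43 min = 172 min
Efficiency = 145 / 172 * 100 = 84.3%

84.3%


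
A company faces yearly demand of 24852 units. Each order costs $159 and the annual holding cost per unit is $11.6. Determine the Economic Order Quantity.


Formula: EOQ = sqrt(2 * D * S / H)
Numerator: 2 * 24852 * 159 = 7902936
2DS/H = 7902936 / 11.6 = 681287.6
EOQ = sqrt(681287.6) = 825.4 units

825.4 units


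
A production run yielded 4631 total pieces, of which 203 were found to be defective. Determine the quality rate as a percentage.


Formula: Quality Rate = Good Pieces / Total Pieces * 100
Good pieces = 4631 - 203 = 4428
QR = 4428 / 4631 * 100 = 95.6%

95.6%


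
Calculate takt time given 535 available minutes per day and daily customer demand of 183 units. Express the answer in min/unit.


Formula: Takt Time = Available Production Time / Customer Demand
Takt = 535 min/day / 183 units/day
Takt = 2.92 min/unit

2.92 min/unit


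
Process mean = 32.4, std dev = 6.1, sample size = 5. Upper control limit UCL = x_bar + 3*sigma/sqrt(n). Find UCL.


UCL = 32.4 + 3 * 6.1 / sqrt(5)

40.58


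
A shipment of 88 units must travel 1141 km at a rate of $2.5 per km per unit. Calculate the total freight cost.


TC = dist * cost * units = 1141 * 2.5 * 88 = $251020.00

$251020.00


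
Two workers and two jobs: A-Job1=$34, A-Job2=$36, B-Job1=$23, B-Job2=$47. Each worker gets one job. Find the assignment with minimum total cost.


Option 1: A->1 + B->2 = $34 + $47 = $81
Option 2: A->2 + B->1 = $36 + $23 = $59
Min cost = min($81, $59) = $59

$59


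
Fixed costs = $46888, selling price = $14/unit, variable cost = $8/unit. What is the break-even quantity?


Formula: BEQ = Fixed Costs / (Price - Variable Cost)
Contribution margin = $14 - $8 = $6/unit
BEQ = ceil($46888 / $6/unit) = ceil(7814.67) = 7815 units

7815 units


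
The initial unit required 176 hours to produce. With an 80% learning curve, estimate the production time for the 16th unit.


Formula: T_n = T_1 * (learning_rate)^(log2(n)) where learning_rate = rate/100
Doublings = log2(16) = 4
T_n = 176 * 0.8^4
T_n = 176 * 0.4096 = 72.1 hours

72.1 hours


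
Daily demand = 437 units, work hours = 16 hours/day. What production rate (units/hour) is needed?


Formula: Production Rate = Daily Demand / Available Hours
Rate = 437 units/day / 16 hours/day
Rate = 27.3 units/hour

27.3 units/hour


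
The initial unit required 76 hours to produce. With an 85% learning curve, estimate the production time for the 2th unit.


Formula: T_n = T_1 * (learning_rate)^(log2(n)) where learning_rate = rate/100
Doublings = log2(2) = 1
T_n = 76 * 0.85^1
T_n = 76 * 0.85 = 64.6 hours

64.6 hours


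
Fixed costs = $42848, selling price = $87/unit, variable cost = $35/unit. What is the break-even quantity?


Formula: BEQ = Fixed Costs / (Price - Variable Cost)
Contribution margin = $87 - $35 = $52/unit
BEQ = ceil($42848 / $52/unit) = ceil(824.0) = 824 units

824 units


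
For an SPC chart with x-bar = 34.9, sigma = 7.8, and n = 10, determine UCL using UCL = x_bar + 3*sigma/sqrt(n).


UCL = 34.9 + 3 * 7.8 / sqrt(10)

42.3


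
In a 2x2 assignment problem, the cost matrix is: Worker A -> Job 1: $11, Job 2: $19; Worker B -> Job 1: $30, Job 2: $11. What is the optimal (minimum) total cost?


Option 1: A->1 + B->2 = $11 + $11 = $22
Option 2: A->2 + B->1 = $19 + $30 = $49
Min cost = min($22, $49) = $22

$22


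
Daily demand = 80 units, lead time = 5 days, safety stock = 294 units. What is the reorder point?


Formula: ROP = (Daily Demand * Lead Time) + Safety Stock
Demand during lead time = 80 * 5 = 400 units
ROP = 400 + 294 = 694 units

694 units


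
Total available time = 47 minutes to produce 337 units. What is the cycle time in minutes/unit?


Formula: CT = Available Time / Number of Units
CT = 47 min / 337 units
CT = 0.14 min/unit

0.14 min/unit


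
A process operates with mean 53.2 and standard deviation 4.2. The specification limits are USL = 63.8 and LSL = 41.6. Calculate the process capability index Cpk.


Cpu = (63.8 - 53.2) / (3 * 4.2) = 0.84
Cpl = (53.2 - 41.6) / (3 * 4.2) = 0.92
Cpk = min(0.84, 0.92) = 0.84

0.84


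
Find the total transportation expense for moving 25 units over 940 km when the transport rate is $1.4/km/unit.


TC = dist * cost * units = 940 * 1.4 * 25 = $32900.00

$32900.00


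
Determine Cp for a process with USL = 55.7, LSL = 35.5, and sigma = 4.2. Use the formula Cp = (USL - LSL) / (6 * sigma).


Cp = (55.7 - 35.5) / (6 * 4.2)

0.8


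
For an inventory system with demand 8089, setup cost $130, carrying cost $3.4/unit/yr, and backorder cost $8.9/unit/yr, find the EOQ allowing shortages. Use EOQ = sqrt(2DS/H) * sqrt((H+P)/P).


Formula: EOQ* = sqrt(2DS/H) * sqrt((H+P)/P)
Base EOQ = sqrt(2*8089*130/3.4) = 786.49 units
Correction = sqrt((3.4+8.9)/8.9) = 1.17559
EOQ* = 786.49 * 1.17559 = 924.6 units

924.6 units


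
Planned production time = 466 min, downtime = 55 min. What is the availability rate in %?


Formula: Availability = (Planned Time - Downtime) / Planned Time * 100
Uptime = 466 - 55 = 411 min
Availability = 411 / 466 * 100 = 88.2%

88.2%


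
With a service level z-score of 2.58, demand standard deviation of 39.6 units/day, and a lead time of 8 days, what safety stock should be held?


Formula: SS = z * sigma_d * sqrt(LT)
sqrt(LT) = sqrt(8) = 2.8284
SS = 2.58 * 39.6 * 2.8284
SS = 289.0 units

289.0 units


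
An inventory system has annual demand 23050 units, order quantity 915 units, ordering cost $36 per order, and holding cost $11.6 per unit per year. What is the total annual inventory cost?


TC = 23050/915 * 36 + 915/2 * 11.6

$6213.89


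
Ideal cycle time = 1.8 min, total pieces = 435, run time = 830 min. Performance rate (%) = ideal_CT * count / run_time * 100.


Formula: Performance = (Ideal CT * Total Count) / Run Time * 100
Ideal output time = 1.8 * 435 = 783.0 min
Performance = 783.0 / 830 * 100 = 94.3%

94.3%


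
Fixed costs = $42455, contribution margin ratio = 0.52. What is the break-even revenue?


Formula: BER = Fixed Costs / Contribution Margin Ratio
BER = $42455 / 0.52
BER = $81644.23 (to the nearest cent)

$81644.23


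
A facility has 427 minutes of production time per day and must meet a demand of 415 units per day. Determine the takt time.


Formula: Takt Time = Available Production Time / Customer Demand
Takt = 427 min/day / 415 units/day
Takt = 1.03 min/unit

1.03 min/unit


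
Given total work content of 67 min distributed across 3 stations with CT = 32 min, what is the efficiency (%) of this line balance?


Formula: Efficiency = Sum of Task Times / (N_stations * CT) * 100
Total station capacity = 3 stations * 32 min = 96 min
Efficiency = 67 / 96 * 100 = 69.8%

69.8%


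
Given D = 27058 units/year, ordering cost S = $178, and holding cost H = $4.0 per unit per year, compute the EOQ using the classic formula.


Formula: EOQ = sqrt(2 * D * S / H)
Numerator: 2 * 27058 * 178 = 9632648
2DS/H = 9632648 / 4.0 = 2408162.0
EOQ = sqrt(2408162.0) = 1551.8 units

1551.8 units


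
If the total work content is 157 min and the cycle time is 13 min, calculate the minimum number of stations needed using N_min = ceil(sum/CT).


Formula: N_min = ceil(Sum of Task Times / Cycle Time)
N_min = ceil(157 min / 13 min) = ceil(12.0769)
N_min = 13 stations

13


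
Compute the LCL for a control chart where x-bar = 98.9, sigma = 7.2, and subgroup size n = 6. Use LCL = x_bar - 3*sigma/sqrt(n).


LCL = 98.9 - 3 * 7.2 / sqrt(6)

90.08


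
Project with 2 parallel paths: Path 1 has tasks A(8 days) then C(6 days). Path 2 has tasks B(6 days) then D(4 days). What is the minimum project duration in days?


Path 1 = 8 + 6 = 14 days
Path 2 = 6 + 4 = 10 days
Duration = max(14, 10) = 14 days

14 days


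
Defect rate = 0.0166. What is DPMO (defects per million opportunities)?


DPMO = defect_rate * 1000000 = 0.0166 * 1000000

16600


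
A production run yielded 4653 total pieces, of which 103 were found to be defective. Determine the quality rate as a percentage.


Formula: Quality Rate = Good Pieces / Total Pieces * 100
Good pieces = 4653 - 103 = 4550
QR = 4550 / 4653 * 100 = 97.8%

97.8%


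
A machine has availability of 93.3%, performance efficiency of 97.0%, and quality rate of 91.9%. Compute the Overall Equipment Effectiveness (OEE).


Formula: OEE = Availability * Performance * Quality / 10000
A * P = 93.3% * 97.0% / 100 = 90.5%
OEE = 90.5% * 91.9% / 100 = 83.2%

83.2%


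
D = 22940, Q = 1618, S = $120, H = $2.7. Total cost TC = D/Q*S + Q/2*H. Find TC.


TC = 22940/1618 * 120 + 1618/2 * 2.7

$3885.66


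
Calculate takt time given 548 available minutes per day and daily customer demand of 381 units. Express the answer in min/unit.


Formula: Takt Time = Available Production Time / Customer Demand
Takt = 548 min/day / 381 units/day
Takt = 1.44 min/unit

1.44 min/unit


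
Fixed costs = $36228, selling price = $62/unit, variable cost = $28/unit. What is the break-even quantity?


Formula: BEQ = Fixed Costs / (Price - Variable Cost)
Contribution margin = $62 - $28 = $34/unit
BEQ = ceil($36228 / $34/unit) = ceil(1065.53) = 1066 units

1066 units


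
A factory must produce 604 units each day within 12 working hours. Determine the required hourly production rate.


Formula: Production Rate = Daily Demand / Available Hours
Rate = 604 units/day / 12 hours/day
Rate = 50.3 units/hour

50.3 units/hour


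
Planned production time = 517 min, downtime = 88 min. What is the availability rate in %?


Formula: Availability = (Planned Time - Downtime) / Planned Time * 100
Uptime = 517 - 88 = 429 min
Availability = 429 / 517 * 100 = 83.0%

83.0%


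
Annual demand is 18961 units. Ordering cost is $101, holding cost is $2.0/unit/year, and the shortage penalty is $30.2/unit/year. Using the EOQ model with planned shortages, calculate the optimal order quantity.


Formula: EOQ* = sqrt(2DS/H) * sqrt((H+P)/P)
Base EOQ = sqrt(2*18961*101/2.0) = 1383.86 units
Correction = sqrt((2.0+30.2)/30.2) = 1.03258
EOQ* = 1383.86 * 1.03258 = 1428.9 units

1428.9 units


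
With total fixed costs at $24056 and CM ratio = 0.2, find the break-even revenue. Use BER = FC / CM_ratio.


Formula: BER = Fixed Costs / Contribution Margin Ratio
BER = $24056 / 0.2
BER = $120280.00 (to the nearest cent)

$120280.00


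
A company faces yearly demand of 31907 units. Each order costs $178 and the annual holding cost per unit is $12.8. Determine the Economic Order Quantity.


Formula: EOQ = sqrt(2 * D * S / H)
Numerator: 2 * 31907 * 178 = 11358892
2DS/H = 11358892 / 12.8 = 887413.4
EOQ = sqrt(887413.4) = 942.0 units

942.0 units


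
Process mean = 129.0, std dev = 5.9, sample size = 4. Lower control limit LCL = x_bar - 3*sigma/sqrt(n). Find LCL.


LCL = 129.0 - 3 * 5.9 / sqrt(4)

120.15


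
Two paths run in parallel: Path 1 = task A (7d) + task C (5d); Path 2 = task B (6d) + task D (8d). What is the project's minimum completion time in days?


Path 1 = 7 + 5 = 12 days
Path 2 = 6 + 8 = 14 days
Duration = max(12, 14) = 14 days

14 days


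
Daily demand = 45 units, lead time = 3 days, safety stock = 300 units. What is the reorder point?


Formula: ROP = (Daily Demand * Lead Time) + Safety Stock
Demand during lead time = 45 * 3 = 135 units
ROP = 135 + 300 = 435 units

435 units


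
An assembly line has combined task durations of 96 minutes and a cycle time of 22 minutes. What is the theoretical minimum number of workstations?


Formula: N_min = ceil(Sum of Task Times / Cycle Time)
N_min = ceil(96 min / 22 min) = ceil(4.3636)
N_min = 5 stations

5


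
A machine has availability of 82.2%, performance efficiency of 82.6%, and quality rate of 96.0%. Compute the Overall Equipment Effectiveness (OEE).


Formula: OEE = Availability * Performance * Quality / 10000
A * P = 82.2% * 82.6% / 100 = 67.9%
OEE = 67.9% * 96.0% / 100 = 65.2%

65.2%


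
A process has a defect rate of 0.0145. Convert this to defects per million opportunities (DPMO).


DPMO = defect_rate * 1000000 = 0.0145 * 1000000

14500


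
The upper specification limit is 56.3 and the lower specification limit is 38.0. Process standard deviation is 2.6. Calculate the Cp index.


Cp = (56.3 - 38.0) / (6 * 2.6)

1.17


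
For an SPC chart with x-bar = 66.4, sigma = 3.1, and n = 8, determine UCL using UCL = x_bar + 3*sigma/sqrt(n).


UCL = 66.4 + 3 * 3.1 / sqrt(8)

69.69


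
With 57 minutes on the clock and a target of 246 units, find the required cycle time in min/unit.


Formula: CT = Available Time / Number of Units
CT = 57 min / 246 units
CT = 0.23 min/unit

0.23 min/unit


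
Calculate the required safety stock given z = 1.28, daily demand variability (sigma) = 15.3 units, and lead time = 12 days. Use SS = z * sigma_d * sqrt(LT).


Formula: SS = z * sigma_d * sqrt(LT)
sqrt(LT) = sqrt(12) = 3.4641
SS = 1.28 * 15.3 * 3.4641
SS = 67.8 units

67.8 units


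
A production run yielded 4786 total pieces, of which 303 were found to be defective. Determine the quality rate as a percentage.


Formula: Quality Rate = Good Pieces / Total Pieces * 100
Good pieces = 4786 - 303 = 4483
QR = 4483 / 4786 * 100 = 93.7%

93.7%


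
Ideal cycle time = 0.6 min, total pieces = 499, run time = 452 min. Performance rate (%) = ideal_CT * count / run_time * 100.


Formula: Performance = (Ideal CT * Total Count) / Run Time * 100
Ideal output time = 0.6 * 499 = 299.4 min
Performance = 299.4 / 452 * 100 = 66.2%

66.2%


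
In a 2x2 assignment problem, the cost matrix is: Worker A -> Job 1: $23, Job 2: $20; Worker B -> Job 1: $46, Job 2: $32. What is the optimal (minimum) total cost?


Option 1: A->1 + B->2 = $23 + $32 = $55
Option 2: A->2 + B->1 = $20 + $46 = $66
Min cost = min($55, $66) = $55

$55


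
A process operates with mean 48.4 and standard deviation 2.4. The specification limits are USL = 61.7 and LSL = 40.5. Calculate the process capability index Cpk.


Cpu = (61.7 - 48.4) / (3 * 2.4) = 1.85
Cpl = (48.4 - 40.5) / (3 * 2.4) = 1.1
Cpk = min(1.85, 1.1) = 1.1

1.1


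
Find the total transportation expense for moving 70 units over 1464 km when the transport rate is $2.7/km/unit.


TC = dist * cost * units = 1464 * 2.7 * 70 = $276696.00

$276696.00


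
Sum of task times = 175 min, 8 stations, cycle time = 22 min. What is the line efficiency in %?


Formula: Efficiency = Sum of Task Times / (N_stations * CT) * 100
Total station capacity = 8 stations * 22 min = 176 min
Efficiency = 175 / 176 * 100 = 99.4%

99.4%


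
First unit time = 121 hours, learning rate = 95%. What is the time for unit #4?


Formula: T_n = T_1 * (learning_rate)^(log2(n)) where learning_rate = rate/100
Doublings = log2(4) = 2
T_n = 121 * 0.95^2
T_n = 121 * 0.9025 = 109.2 hours

109.2 hours


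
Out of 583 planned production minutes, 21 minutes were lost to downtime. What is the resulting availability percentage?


Formula: Availability = (Planned Time - Downtime) / Planned Time * 100
Uptime = 583 - 21 = 562 min
Availability = 562 / 583 * 100 = 96.4%

96.4%


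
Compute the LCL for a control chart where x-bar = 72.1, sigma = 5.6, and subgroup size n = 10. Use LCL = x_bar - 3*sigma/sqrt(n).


LCL = 72.1 - 3 * 5.6 / sqrt(10)

66.79


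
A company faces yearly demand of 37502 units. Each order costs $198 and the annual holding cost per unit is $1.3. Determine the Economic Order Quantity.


Formula: EOQ = sqrt(2 * D * S / H)
Numerator: 2 * 37502 * 198 = 14850792
2DS/H = 14850792 / 1.3 = 11423686.2
EOQ = sqrt(11423686.2) = 3379.9 units

3379.9 units


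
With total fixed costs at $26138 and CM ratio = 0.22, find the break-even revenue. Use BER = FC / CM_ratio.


Formula: BER = Fixed Costs / Contribution Margin Ratio
BER = $26138 / 0.22
BER = $118809.09 (to the nearest cent)

$118809.09


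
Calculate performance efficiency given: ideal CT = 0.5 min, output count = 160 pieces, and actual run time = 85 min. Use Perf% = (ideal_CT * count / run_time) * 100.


Formula: Performance = (Ideal CT * Total Count) / Run Time * 100
Ideal output time = 0.5 * 160 = 80.0 min
Performance = 80.0 / 85 * 100 = 94.1%

94.1%


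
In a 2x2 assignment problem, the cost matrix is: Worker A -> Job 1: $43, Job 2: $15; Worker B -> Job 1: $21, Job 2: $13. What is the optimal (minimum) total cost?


Option 1: A->1 + B->2 = $43 + $13 = $56
Option 2: A->2 + B->1 = $15 + $21 = $36
Min cost = min($56, $36) = $36

$36


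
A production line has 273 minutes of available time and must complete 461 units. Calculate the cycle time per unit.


Formula: CT = Available Time / Number of Units
CT = 273 min / 461 units
CT = 0.59 min/unit

0.59 min/unit


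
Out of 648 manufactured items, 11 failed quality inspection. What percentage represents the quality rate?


Formula: Quality Rate = Good Pieces / Total Pieces * 100
Good pieces = 648 - 11 = 637
QR = 637 / 648 * 100 = 98.3%

98.3%


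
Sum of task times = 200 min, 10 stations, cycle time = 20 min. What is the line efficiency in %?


Formula: Efficiency = Sum of Task Times / (N_stations * CT) * 100
Total station capacity = 10 stations * 20 min = 200 min
Efficiency = 200 / 200 * 100 = 100.0%

100.0%


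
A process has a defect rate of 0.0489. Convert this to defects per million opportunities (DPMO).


DPMO = defect_rate * 1000000 = 0.0489 * 1000000

48900


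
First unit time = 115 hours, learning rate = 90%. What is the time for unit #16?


Formula: T_n = T_1 * (learning_rate)^(log2(n)) where learning_rate = rate/100
Doublings = log2(16) = 4
T_n = 115 * 0.9^4
T_n = 115 * 0.6561 = 75.5 hours

75.5 hours


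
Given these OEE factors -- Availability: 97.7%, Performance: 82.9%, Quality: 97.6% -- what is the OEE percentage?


Formula: OEE = Availability * Performance * Quality / 10000
A * P = 97.7% * 82.9% / 100 = 80.99%
OEE = 80.99% * 97.6% / 100 = 79.0%

79.0%


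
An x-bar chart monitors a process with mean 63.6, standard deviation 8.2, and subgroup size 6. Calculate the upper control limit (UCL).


UCL = 63.6 + 3 * 8.2 / sqrt(6)

73.64


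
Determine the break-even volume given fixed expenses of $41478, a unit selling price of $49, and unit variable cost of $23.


Formula: BEQ = Fixed Costs / (Price - Variable Cost)
Contribution margin = $49 - $23 = $26/unit
BEQ = ceil($41478 / $26/unit) = ceil(1595.31) = 1596 units

1596 units


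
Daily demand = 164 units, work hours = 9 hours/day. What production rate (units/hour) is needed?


Formula: Production Rate = Daily Demand / Available Hours
Rate = 164 units/day / 9 hours/day
Rate = 18.2 units/hour

18.2 units/hour


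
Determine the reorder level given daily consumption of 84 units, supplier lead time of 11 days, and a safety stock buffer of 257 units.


Formula: ROP = (Daily Demand * Lead Time) + Safety Stock
Demand during lead time = 84 * 11 = 924 units
ROP = 924 + 257 = 1181 units

1181 units


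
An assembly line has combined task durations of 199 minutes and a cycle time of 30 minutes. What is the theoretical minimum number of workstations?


Formula: N_min = ceil(Sum of Task Times / Cycle Time)
N_min = ceil(199 min / 30 min) = ceil(6.6333)
N_min = 7 stations

7


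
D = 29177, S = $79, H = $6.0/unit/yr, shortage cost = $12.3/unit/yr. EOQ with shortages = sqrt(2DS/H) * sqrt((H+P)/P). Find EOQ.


Formula: EOQ* = sqrt(2DS/H) * sqrt((H+P)/P)
Base EOQ = sqrt(2*29177*79/6.0) = 876.54 units
Correction = sqrt((6.0+12.3)/12.3) = 1.21976
EOQ* = 876.54 * 1.21976 = 1069.2 units

1069.2 units


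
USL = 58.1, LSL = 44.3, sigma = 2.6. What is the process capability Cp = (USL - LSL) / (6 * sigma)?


Cp = (58.1 - 44.3) / (6 * 2.6)

0.88


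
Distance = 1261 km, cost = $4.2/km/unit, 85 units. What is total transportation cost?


TC = dist * cost * units = 1261 * 4.2 * 85 = $450177.00

$450177.00


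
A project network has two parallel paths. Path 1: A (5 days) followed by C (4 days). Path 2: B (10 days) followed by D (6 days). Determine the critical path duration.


Path 1 = 5 + 4 = 9 days
Path 2 = 10 + 6 = 16 days
Duration = max(9, 16) = 16 days

16 days


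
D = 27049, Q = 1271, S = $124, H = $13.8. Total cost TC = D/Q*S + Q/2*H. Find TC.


TC = 27049/1271 * 124 + 1271/2 * 13.8

$11408.83


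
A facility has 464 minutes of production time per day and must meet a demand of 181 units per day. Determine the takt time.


Formula: Takt Time = Available Production Time / Customer Demand
Takt = 464 min/day / 181 units/day
Takt = 2.56 min/unit

2.56 min/unit


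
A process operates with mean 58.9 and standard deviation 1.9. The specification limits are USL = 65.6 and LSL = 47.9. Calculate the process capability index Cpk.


Cpu = (65.6 - 58.9) / (3 * 1.9) = 1.18
Cpl = (58.9 - 47.9) / (3 * 1.9) = 1.93
Cpk = min(1.18, 1.93) = 1.18

1.18


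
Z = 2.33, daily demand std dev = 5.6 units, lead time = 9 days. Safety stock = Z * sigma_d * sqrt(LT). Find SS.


Formula: SS = z * sigma_d * sqrt(LT)
sqrt(LT) = sqrt(9) = 3.0
SS = 2.33 * 5.6 * 3.0
SS = 39.1 units

39.1 units


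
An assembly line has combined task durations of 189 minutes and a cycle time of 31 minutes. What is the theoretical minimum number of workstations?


Formula: N_min = ceil(Sum of Task Times / Cycle Time)
N_min = ceil(189 min / 31 min) = ceil(6.0968)
N_min = 7 stations

7


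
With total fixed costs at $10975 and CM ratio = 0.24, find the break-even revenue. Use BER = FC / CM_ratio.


Formula: BER = Fixed Costs / Contribution Margin Ratio
BER = $10975 / 0.24
BER = $45729.17 (to the nearest cent)

$45729.17


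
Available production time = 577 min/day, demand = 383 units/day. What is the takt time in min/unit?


Formula: Takt Time = Available Production Time / Customer Demand
Takt = 577 min/day / 383 units/day
Takt = 1.51 min/unit

1.51 min/unit


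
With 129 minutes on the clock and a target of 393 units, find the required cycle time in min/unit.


Formula: CT = Available Time / Number of Units
CT = 129 min / 393 units
CT = 0.33 min/unit

0.33 min/unit


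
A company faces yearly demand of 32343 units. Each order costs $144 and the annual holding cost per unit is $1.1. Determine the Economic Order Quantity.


Formula: EOQ = sqrt(2 * D * S / H)
Numerator: 2 * 32343 * 144 = 9314784
2DS/H = 9314784 / 1.1 = 8467985.5
EOQ = sqrt(8467985.5) = 2910.0 units

2910.0 units


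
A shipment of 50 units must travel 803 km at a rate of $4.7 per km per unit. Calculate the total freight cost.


TC = dist * cost * units = 803 * 4.7 * 50 = $188705.00

$188705.00


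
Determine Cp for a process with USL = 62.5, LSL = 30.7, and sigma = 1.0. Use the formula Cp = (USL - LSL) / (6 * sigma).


Cp = (62.5 - 30.7) / (6 * 1.0)

5.3


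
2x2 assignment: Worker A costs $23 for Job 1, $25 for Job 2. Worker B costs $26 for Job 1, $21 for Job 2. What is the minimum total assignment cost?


Option 1: A->1 + B->2 = $23 + $21 = $44
Option 2: A->2 + B->1 = $25 + $26 = $51
Min cost = min($44, $51) = $44

$44


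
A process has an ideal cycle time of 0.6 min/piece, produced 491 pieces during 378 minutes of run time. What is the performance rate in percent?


Formula: Performance = (Ideal CT * Total Count) / Run Time * 100
Ideal output time = 0.6 * 491 = 294.6 min
Performance = 294.6 / 378 * 100 = 77.9%

77.9%


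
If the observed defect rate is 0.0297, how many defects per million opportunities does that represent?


DPMO = defect_rate * 1000000 = 0.0297 * 1000000

29700


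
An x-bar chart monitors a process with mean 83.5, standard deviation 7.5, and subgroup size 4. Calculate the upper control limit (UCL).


UCL = 83.5 + 3 * 7.5 / sqrt(4)

94.75


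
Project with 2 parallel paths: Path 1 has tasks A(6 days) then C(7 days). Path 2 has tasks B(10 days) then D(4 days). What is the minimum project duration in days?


Path 1 = 6 + 7 = 13 days
Path 2 = 10 + 4 = 14 days
Duration = max(13, 14) = 14 days

14 days


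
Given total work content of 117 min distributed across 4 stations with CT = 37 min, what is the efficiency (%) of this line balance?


Formula: Efficiency = Sum of Task Times / (N_stations * CT) * 100
Total station capacity = 4 stations * 37 min = 148 min
Efficiency = 117 / 148 * 100 = 79.1%

79.1%


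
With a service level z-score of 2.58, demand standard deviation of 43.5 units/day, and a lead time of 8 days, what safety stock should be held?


Formula: SS = z * sigma_d * sqrt(LT)
sqrt(LT) = sqrt(8) = 2.8284
SS = 2.58 * 43.5 * 2.8284
SS = 317.4 units

317.4 units


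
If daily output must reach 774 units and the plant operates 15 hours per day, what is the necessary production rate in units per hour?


Formula: Production Rate = Daily Demand / Available Hours
Rate = 774 units/day / 15 hours/day
Rate = 51.6 units/hour

51.6 units/hour


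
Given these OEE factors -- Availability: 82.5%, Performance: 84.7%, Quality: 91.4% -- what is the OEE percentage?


Formula: OEE = Availability * Performance * Quality / 10000
A * P = 82.5% * 84.7% / 100 = 69.88%
OEE = 69.88% * 91.4% / 100 = 63.9%

63.9%


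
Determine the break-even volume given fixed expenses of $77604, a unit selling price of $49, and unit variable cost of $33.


Formula: BEQ = Fixed Costs / (Price - Variable Cost)
Contribution margin = $49 - $33 = $16/unit
BEQ = ceil($77604 / $16/unit) = ceil(4850.25) = 4851 units

4851 units


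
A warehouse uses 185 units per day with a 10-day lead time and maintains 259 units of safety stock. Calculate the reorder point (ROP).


Formula: ROP = (Daily Demand * Lead Time) + Safety Stock
Demand during lead time = 185 * 10 = 1850 units
ROP = 1850 + 259 = 2109 units

2109 units


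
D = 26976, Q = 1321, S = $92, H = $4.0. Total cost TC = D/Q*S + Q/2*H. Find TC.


TC = 26976/1321 * 92 + 1321/2 * 4.0

$4520.72


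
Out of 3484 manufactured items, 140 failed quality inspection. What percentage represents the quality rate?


Formula: Quality Rate = Good Pieces / Total Pieces * 100
Good pieces = 3484 - 140 = 3344
QR = 3344 / 3484 * 100 = 96.0%

96.0%


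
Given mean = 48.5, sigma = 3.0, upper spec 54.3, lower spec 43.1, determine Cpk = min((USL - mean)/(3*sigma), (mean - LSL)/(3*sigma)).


Cpu = (54.3 - 48.5) / (3 * 3.0) = 0.64
Cpl = (48.5 - 43.1) / (3 * 3.0) = 0.6
Cpk = min(0.64, 0.6) = 0.6

0.6


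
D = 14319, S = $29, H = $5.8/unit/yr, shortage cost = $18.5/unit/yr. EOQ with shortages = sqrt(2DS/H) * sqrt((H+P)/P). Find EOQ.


Formula: EOQ* = sqrt(2DS/H) * sqrt((H+P)/P)
Base EOQ = sqrt(2*14319*29/5.8) = 378.4 units
Correction = sqrt((5.8+18.5)/18.5) = 1.14609
EOQ* = 378.4 * 1.14609 = 433.7 units

433.7 units


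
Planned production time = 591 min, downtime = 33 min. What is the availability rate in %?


Formula: Availability = (Planned Time - Downtime) / Planned Time * 100
Uptime = 591 - 33 = 558 min
Availability = 558 / 591 * 100 = 94.4%

94.4%


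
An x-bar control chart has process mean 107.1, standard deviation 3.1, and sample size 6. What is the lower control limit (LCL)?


LCL = 107.1 - 3 * 3.1 / sqrt(6)

103.3


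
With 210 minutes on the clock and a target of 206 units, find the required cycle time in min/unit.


Formula: CT = Available Time / Number of Units
CT = 210 min / 206 units
CT = 1.02 min/unit

1.02 min/unit


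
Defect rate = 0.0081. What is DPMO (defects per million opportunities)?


DPMO = defect_rate * 1000000 = 0.0081 * 1000000

8100


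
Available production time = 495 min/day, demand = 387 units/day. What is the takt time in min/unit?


Formula: Takt Time = Available Production Time / Customer Demand
Takt = 495 min/day / 387 units/day
Takt = 1.28 min/unit

1.28 min/unit


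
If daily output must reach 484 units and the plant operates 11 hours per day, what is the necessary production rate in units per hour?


Formula: Production Rate = Daily Demand / Available Hours
Rate = 484 units/day / 11 hours/day
Rate = 44.0 units/hour

44.0 units/hour


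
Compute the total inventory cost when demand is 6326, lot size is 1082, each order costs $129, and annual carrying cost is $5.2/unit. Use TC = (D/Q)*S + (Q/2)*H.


TC = 6326/1082 * 129 + 1082/2 * 5.2

$3567.41


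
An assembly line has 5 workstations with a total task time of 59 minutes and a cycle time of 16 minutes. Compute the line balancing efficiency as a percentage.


Formula: Efficiency = Sum of Task Times / (N_stations * CT) * 100
Total station capacity = 5 stations * 16 min = 80 min
Efficiency = 59 / 80 * 100 = 73.8%

73.8%


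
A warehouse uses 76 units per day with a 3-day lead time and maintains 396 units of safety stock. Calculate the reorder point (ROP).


Formula: ROP = (Daily Demand * Lead Time) + Safety Stock
Demand during lead time = 76 * 3 = 228 units
ROP = 228 + 396 = 624 units

624 units


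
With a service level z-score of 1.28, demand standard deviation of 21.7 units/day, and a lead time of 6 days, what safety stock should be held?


Formula: SS = z * sigma_d * sqrt(LT)
sqrt(LT) = sqrt(6) = 2.4495
SS = 1.28 * 21.7 * 2.4495
SS = 68.0 units

68.0 units


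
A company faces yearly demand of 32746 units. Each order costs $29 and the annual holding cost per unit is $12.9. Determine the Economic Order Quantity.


Formula: EOQ = sqrt(2 * D * S / H)
Numerator: 2 * 32746 * 29 = 1899268
2DS/H = 1899268 / 12.9 = 147230.1
EOQ = sqrt(147230.1) = 383.7 units

383.7 units


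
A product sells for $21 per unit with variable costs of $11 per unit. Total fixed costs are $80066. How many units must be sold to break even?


Formula: BEQ = Fixed Costs / (Price - Variable Cost)
Contribution margin = $21 - $11 = $10/unit
BEQ = ceil($80066 / $10/unit) = ceil(8006.6) = 8007 units

8007 units


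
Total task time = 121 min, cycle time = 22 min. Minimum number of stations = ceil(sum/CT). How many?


Formula: N_min = ceil(Sum of Task Times / Cycle Time)
N_min = ceil(121 min / 22 min) = ceil(5.5)
N_min = 6 stations

6


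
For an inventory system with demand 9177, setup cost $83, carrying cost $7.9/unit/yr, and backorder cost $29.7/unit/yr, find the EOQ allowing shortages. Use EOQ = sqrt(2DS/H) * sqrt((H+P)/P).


Formula: EOQ* = sqrt(2DS/H) * sqrt((H+P)/P)
Base EOQ = sqrt(2*9177*83/7.9) = 439.13 units
Correction = sqrt((7.9+29.7)/29.7) = 1.12516
EOQ* = 439.13 * 1.12516 = 494.1 units

494.1 units


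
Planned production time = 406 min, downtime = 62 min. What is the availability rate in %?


Formula: Availability = (Planned Time - Downtime) / Planned Time * 100
Uptime = 406 - 62 = 344 min
Availability = 344 / 406 * 100 = 84.7%

84.7%
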